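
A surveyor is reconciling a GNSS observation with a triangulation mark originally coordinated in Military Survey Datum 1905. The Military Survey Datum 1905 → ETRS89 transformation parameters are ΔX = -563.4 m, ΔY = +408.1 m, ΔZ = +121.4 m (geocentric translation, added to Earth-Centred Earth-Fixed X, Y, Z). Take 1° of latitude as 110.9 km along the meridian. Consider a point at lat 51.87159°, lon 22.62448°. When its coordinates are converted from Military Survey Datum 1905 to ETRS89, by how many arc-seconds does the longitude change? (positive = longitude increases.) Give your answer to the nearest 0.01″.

Δλ = 31.20″

sin φ = 0.786629, cos φ = 0.617426, sin λ = 0.384690, cos λ = 0.923046.
East component: ΔE = −sin λ·ΔX + cos λ·ΔY = −(0.384690)(-563.4) + (0.923046)(408.1) = 593.43 m.
1° of latitude spans 110900 m; at latitude φ, 1° of longitude spans that × cos φ = 68472.5 m, so Δλ = 593.43 / 68472.5 × 3600 = 31.200″.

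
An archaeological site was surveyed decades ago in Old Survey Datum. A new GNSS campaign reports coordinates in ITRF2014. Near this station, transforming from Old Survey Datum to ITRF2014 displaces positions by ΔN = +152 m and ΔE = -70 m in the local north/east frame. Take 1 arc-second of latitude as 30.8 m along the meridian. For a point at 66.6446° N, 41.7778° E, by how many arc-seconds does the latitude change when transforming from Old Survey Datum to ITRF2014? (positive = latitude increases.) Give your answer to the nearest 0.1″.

Δφ = 4.9″

1″ of latitude = 30.80 m, so Δφ = 152.0 / 30.80 = 4.935″.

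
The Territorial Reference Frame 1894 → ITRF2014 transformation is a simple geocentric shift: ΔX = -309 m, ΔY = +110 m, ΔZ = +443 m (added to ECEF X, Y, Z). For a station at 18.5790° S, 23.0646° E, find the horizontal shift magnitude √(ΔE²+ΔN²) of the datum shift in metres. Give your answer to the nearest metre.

At φ = -18.5790°, λ = 23.0646°: sin φ = -0.318612, cos φ = 0.947885, sin λ = 0.391769, cos λ = 0.920064.
ΔE = −sin λ·ΔX + cos λ·ΔY = −(0.391769)·(-309) + (0.920064)·(110) = 222.26 m.
ΔN = −sin φ cos λ·ΔX − sin φ sin λ·ΔY + cos φ·ΔZ = −(-0.318612)(0.920064)(-309) − (-0.318612)(0.391769)(110) + (0.947885)(443) = 343.06 m.
Horizontal magnitude = √(ΔE² + ΔN²) = √(222.26² + 343.06²) = 408.77 m.

409 m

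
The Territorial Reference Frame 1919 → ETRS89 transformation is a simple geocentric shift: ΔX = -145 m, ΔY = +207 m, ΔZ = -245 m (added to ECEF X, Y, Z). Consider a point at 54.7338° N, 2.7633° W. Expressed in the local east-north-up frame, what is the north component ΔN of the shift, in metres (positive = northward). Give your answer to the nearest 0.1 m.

ΔN = -15.1 m

The local north axis is (−sin φ cos λ, −sin φ sin λ, cos φ), giving ΔN = 118.252 + 8.148 − 141.457 = -15.06 m.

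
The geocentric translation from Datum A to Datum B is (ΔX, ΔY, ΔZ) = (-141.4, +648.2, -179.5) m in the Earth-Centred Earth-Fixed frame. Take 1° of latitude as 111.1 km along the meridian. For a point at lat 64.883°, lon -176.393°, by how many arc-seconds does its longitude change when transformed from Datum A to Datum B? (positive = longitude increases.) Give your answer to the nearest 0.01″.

Δλ = -50.06″

sin φ = 0.905443, cos φ = 0.424468, sin λ = -0.062912, cos λ = -0.998019.
East component: ΔE = −sin λ·ΔX + cos λ·ΔY = −(-0.062912)(-141.4) + (-0.998019)(648.2) = -655.81 m.
1° of latitude spans 111100 m; at latitude φ, 1° of longitude spans that × cos φ = 47158.4 m, so Δλ = -655.81 / 47158.4 × 3600 = -50.064″.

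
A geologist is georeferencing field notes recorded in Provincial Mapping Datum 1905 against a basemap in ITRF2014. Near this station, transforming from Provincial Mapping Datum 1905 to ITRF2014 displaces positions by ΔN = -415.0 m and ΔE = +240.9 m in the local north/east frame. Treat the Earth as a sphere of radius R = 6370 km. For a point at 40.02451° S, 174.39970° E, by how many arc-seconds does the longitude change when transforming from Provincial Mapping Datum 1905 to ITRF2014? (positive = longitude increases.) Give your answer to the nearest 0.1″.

Δλ = 10.2″

At latitude -40.02451°, cos φ = 0.765769.
One radian of longitude at latitude φ spans R cos φ, so Δλ = ΔE / (R cos φ) = 240.9 / (6370000 × 0.765769) = 4.9385e-05 rad = 10.186″.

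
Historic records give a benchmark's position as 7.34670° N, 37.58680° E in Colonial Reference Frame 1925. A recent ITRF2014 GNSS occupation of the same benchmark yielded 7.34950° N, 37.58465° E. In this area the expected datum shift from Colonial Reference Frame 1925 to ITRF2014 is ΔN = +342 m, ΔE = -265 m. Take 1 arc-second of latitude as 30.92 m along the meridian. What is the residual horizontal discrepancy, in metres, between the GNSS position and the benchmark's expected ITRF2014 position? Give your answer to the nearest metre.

41 m

Observed coordinate differences: Δφ = +0.00280°, Δλ = -0.00215°.
Converting to metres (1° lat = 111312 m, cos φ = 0.991791): observed ΔN = 311.7 m, observed ΔE = -237.4 m.
Subtracting the expected shift leaves a residual of 311.7 − (342) = -30.3 m north and -237.4 − (-265) = 27.6 m east.
Residual distance = √((-30.3)² + 27.6²) = 41.0 m.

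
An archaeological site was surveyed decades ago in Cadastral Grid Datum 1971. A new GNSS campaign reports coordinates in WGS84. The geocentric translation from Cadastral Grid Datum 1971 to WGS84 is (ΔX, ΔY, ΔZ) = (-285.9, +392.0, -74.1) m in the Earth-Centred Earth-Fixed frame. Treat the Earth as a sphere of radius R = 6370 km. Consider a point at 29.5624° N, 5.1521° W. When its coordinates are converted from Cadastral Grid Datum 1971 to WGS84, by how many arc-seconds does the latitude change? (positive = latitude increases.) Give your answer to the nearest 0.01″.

sin φ = 0.493371, cos φ = 0.869819, sin λ = -0.089800, cos λ = 0.995960.
North component: ΔN = −sin φ cos λ·ΔX − sin φ sin λ·ΔY + cos φ·ΔZ = −(0.493371)(0.995960)(-285.9) − (0.493371)(-0.089800)(392.0) + (0.869819)(-74.1) = 93.40 m.
1° of latitude spans πR/180 = 111177 m, so Δφ = 93.40 / 111177 × 3600 = 3.024″.

Δφ = 3.02″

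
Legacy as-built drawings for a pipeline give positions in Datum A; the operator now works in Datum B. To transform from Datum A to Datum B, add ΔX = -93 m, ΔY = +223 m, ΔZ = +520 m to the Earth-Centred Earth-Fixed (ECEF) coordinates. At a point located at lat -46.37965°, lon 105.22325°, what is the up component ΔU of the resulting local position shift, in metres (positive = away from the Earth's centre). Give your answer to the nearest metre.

ΔU = -211 m

At φ = -46.37965°, λ = 105.22325°: sin φ = -0.723927, cos φ = 0.689877, sin λ = 0.964910, cos λ = -0.262581.
ΔU = cos φ cos λ·ΔX + cos φ sin λ·ΔY + sin φ·ΔZ = (0.689877)(-0.262581)(-93) + (0.689877)(0.964910)(223) + (-0.723927)(520) = -211.15 m.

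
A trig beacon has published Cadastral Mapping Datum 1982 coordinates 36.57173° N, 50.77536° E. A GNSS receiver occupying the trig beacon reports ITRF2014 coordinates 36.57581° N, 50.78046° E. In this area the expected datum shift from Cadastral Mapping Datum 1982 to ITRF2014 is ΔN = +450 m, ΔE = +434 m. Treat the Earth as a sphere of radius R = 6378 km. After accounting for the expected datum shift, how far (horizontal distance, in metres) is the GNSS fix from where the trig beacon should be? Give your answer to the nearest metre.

Observed coordinate differences: Δφ = +0.00408°, Δλ = +0.00510°.
Converting to metres (1° lat = 111317 m, cos φ = 0.803112): observed ΔN = 454.2 m, observed ΔE = 455.9 m.
Subtracting the expected shift leaves a residual of 454.2 − (450) = 4.2 m north and 455.9 − (434) = 21.9 m east.
Residual distance = √(4.2² + 21.9²) = 22.3 m.

22 m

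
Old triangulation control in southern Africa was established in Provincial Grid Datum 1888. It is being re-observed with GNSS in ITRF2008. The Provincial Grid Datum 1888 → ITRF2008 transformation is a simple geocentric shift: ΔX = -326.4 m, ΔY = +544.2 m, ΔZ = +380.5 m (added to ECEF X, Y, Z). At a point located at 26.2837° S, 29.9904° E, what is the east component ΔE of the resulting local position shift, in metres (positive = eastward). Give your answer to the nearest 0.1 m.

At φ = -26.2837°, λ = 29.9904°: sin φ = -0.442816, cos φ = 0.896612, sin λ = 0.499855, cos λ = 0.866109.
ΔE = −sin λ·ΔX + cos λ·ΔY = −(0.499855)·(-326.4) + (0.866109)·(544.2) = 634.49 m.

ΔE = 634.5 m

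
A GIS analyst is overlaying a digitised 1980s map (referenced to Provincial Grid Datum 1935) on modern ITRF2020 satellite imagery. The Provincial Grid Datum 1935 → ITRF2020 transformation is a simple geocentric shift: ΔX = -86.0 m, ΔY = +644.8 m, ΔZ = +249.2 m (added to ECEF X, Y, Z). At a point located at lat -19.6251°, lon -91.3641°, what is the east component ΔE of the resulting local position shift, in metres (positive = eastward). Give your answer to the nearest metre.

The local east axis at (φ, λ) is (−sin λ, cos λ, 0), so ΔE = −sin(-91.3641°)·(-86.0) + cos(-91.3641°)·644.8 = -101.33 m.

ΔE = -101 m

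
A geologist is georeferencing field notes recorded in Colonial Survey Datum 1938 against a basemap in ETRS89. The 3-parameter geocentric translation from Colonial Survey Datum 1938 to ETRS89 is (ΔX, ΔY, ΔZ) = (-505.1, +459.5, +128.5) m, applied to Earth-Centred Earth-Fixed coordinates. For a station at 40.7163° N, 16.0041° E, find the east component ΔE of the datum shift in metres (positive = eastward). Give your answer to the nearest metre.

The local east axis at (φ, λ) is (−sin λ, cos λ, 0), so ΔE = −sin(16.0041°)·(-505.1) + cos(16.0041°)·459.5 = 580.95 m.

ΔE = 581 m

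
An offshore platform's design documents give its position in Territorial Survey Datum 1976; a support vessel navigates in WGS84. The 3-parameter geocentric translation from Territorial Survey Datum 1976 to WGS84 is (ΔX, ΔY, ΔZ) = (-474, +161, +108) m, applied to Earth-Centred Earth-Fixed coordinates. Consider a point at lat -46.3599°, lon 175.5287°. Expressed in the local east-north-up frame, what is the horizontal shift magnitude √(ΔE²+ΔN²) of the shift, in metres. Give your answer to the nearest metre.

443 m

The local east axis at (φ, λ) is (−sin λ, cos λ, 0), so ΔE = −sin(175.5287°)·(-474) + cos(175.5287°)·161 = -123.56 m.
The local north axis is (−sin φ cos λ, −sin φ sin λ, cos φ), giving ΔN = 341.985 + 9.083 + 74.534 = 425.60 m.
Horizontal magnitude = √(ΔE² + ΔN²) = √((-123.56)² + 425.60²) = 443.17 m.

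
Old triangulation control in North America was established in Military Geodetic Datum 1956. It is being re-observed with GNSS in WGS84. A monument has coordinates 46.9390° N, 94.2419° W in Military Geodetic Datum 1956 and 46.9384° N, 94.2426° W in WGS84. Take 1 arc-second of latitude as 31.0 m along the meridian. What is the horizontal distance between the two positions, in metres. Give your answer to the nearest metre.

Δφ = 46.9384° − 46.9390° = -0.0006°; Δλ = -94.2426° − -94.2419° = -0.0007°.
1° of latitude = 3600 × 31.00 = 111600 m.
ΔN = Δφ × 111600 = -67.0 m; ΔE = Δλ × 111600 × cos(46.9390°) = -0.0007 × 111600 × 0.682777 = -53.3 m.
Distance = √(ΔE² + ΔN²) = √((-53.3)² + (-67.0)²) = 85.6 m.

86 m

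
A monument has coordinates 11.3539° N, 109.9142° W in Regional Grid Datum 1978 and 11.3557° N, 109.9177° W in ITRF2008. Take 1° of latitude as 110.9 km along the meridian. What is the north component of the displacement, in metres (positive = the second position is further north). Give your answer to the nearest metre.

ΔN = 200 m

Δφ = 11.3557° − 11.3539° = +0.0018°; Δλ = -109.9177° − -109.9142° = -0.0035°.
ΔN = Δφ × 110900 = 199.6 m; ΔE = Δλ × 110900 × cos(11.3539°) = -0.0035 × 110900 × 0.980430 = -380.6 m.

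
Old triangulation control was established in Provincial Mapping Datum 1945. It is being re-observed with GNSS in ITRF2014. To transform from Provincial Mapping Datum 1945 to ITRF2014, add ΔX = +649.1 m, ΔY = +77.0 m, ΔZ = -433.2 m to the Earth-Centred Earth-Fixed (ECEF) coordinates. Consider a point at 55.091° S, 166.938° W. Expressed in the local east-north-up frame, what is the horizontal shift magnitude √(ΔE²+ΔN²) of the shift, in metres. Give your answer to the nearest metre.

784 m

At φ = -55.091°, λ = -166.938°: sin φ = -0.820062, cos φ = 0.572275, sin λ = -0.226005, cos λ = -0.974126.
ΔE = −sin λ·ΔX + cos λ·ΔY = −(-0.226005)·(649.1) + (-0.974126)·(77.0) = 71.69 m.
ΔN = −sin φ cos λ·ΔX − sin φ sin λ·ΔY + cos φ·ΔZ = −(-0.820062)(-0.974126)(649.1) − (-0.820062)(-0.226005)(77.0) + (0.572275)(-433.2) = -780.71 m.
Horizontal magnitude = √(ΔE² + ΔN²) = √(71.69² + (-780.71)²) = 783.99 m.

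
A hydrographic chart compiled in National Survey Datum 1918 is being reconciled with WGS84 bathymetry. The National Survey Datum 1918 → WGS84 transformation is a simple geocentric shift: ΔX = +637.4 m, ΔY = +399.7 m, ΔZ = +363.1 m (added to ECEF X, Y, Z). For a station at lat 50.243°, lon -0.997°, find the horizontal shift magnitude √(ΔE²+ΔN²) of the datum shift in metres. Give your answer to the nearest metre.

482 m

At φ = 50.243°, λ = -0.997°: sin φ = 0.768764, cos φ = 0.639533, sin λ = -0.017400, cos λ = 0.999849.
ΔE = −sin λ·ΔX + cos λ·ΔY = −(-0.017400)·(637.4) + (0.999849)·(399.7) = 410.73 m.
ΔN = −sin φ cos λ·ΔX − sin φ sin λ·ΔY + cos φ·ΔZ = −(0.768764)(0.999849)(637.4) − (0.768764)(-0.017400)(399.7) + (0.639533)(363.1) = -252.37 m.
Horizontal magnitude = √(ΔE² + ΔN²) = √(410.73² + (-252.37)²) = 482.07 m.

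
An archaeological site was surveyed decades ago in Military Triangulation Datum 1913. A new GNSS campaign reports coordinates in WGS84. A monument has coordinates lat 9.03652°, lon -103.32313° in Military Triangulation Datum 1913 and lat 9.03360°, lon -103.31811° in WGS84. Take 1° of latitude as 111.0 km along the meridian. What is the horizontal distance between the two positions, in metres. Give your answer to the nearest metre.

639 m

Δφ = 9.03360° − 9.03652° = -0.00292°; Δλ = -103.31811° − -103.32313° = +0.00502°.
ΔN = Δφ × 111000 = -324.1 m; ΔE = Δλ × 111000 × cos(9.03652°) = +0.00502 × 111000 × 0.987588 = 550.3 m.
Distance = √(ΔE² + ΔN²) = √(550.3² + (-324.1)²) = 638.7 m.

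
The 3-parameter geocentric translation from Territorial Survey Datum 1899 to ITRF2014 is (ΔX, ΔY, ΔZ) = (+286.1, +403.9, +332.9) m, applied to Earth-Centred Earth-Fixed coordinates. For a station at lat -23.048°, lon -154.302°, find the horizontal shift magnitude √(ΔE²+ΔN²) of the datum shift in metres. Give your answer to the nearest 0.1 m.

The local east axis at (φ, λ) is (−sin λ, cos λ, 0), so ΔE = −sin(-154.302°)·286.1 + cos(-154.302°)·403.9 = -239.89 m.
The local north axis is (−sin φ cos λ, −sin φ sin λ, cos φ), giving ΔN = -100.930 − 68.569 + 306.327 = 136.83 m.
Horizontal magnitude = √(ΔE² + ΔN²) = √((-239.89)² + 136.83²) = 276.17 m.

276.2 m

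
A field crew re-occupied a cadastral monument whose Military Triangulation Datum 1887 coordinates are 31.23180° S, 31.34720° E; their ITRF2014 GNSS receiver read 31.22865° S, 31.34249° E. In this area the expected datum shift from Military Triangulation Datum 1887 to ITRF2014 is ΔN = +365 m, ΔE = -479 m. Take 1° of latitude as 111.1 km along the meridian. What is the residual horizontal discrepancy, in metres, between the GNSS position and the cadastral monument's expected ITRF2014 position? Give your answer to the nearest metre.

35 m

Observed coordinate differences: Δφ = +0.00315°, Δλ = -0.00471°.
Converting to metres (1° lat = 111100 m, cos φ = 0.855077): observed ΔN = 350.0 m, observed ΔE = -447.4 m.
Subtracting the expected shift leaves a residual of 350.0 − (365) = -15.0 m north and -447.4 − (-479) = 31.6 m east.
Residual distance = √((-15.0)² + 31.6²) = 35.0 m.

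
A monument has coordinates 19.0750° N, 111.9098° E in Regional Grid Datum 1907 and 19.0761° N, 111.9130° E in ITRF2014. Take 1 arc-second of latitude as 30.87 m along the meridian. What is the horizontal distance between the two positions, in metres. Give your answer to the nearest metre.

Δφ = 19.0761° − 19.0750° = +0.0011°; Δλ = 111.9130° − 111.9098° = +0.0032°.
1° of latitude = 3600 × 30.87 = 111132 m.
ΔN = Δφ × 111132 = 122.2 m; ΔE = Δλ × 111132 × cos(19.0750°) = +0.0032 × 111132 × 0.945092 = 336.1 m.
Distance = √(ΔE² + ΔN²) = √(336.1² + 122.2²) = 357.6 m.

358 m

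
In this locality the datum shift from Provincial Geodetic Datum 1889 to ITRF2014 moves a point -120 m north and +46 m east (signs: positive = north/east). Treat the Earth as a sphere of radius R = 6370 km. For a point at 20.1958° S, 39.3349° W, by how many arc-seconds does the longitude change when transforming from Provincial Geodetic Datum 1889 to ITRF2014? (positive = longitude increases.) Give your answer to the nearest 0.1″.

Δλ = 1.6″

At latitude -20.1958°, cos φ = 0.938518.
One radian of longitude at latitude φ spans R cos φ, so Δλ = ΔE / (R cos φ) = 46.0 / (6370000 × 0.938518) = 7.6944e-06 rad = 1.587″.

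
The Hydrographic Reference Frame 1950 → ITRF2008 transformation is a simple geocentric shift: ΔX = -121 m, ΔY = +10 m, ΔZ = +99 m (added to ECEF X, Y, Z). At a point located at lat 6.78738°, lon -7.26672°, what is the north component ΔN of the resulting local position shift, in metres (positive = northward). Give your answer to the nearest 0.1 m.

ΔN = 112.6 m

The local north axis is (−sin φ cos λ, −sin φ sin λ, cos φ), giving ΔN = 14.186 + 0.149 + 98.306 = 112.64 m.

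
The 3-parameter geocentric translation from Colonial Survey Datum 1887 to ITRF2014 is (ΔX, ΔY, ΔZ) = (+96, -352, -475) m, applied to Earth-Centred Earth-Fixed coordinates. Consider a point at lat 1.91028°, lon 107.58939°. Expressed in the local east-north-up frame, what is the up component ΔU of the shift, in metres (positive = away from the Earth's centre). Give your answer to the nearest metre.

ΔU = -380 m

The local up (radial) axis is (cos φ cos λ, cos φ sin λ, sin φ), giving ΔU = -28.994 − 335.356 − 15.834 = -380.18 m.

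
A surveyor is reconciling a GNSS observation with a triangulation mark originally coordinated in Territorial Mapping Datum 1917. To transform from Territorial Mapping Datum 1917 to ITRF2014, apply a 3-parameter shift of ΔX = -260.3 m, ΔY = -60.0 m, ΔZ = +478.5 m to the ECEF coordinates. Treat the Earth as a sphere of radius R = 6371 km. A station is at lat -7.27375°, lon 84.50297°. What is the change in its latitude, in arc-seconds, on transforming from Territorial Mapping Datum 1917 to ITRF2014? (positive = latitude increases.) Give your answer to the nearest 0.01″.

Δφ = 15.02″

sin φ = -0.126610, cos φ = 0.991953, sin λ = 0.995401, cos λ = 0.095794.
North component: ΔN = −sin φ cos λ·ΔX − sin φ sin λ·ΔY + cos φ·ΔZ = −(-0.126610)(0.095794)(-260.3) − (-0.126610)(0.995401)(-60.0) + (0.991953)(478.5) = 463.93 m.
1° of latitude spans πR/180 = 111195 m, so Δφ = 463.93 / 111195 × 3600 = 15.020″.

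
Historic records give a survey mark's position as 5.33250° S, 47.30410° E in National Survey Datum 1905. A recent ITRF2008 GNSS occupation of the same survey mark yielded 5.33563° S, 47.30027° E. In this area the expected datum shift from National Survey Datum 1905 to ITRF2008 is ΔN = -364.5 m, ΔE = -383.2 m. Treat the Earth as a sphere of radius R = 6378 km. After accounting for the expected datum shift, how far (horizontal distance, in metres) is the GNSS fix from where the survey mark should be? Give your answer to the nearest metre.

44 m

Observed coordinate differences: Δφ = -0.00313°, Δλ = -0.00383°.
Converting to metres (1° lat = 111317 m, cos φ = 0.995672): observed ΔN = -348.4 m, observed ΔE = -424.5 m.
Subtracting the expected shift leaves a residual of -348.4 − (-364.5) = 16.1 m north and -424.5 − (-383.2) = -41.3 m east.
Residual distance = √(16.1² + (-41.3)²) = 44.3 m.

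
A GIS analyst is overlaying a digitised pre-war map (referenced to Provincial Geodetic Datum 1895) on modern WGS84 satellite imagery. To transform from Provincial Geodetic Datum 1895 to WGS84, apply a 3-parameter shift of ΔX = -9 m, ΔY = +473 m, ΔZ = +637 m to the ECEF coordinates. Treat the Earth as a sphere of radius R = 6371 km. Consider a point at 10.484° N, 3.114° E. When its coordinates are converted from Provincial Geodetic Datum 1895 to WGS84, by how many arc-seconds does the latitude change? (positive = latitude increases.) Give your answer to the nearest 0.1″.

sin φ = 0.181961, cos φ = 0.983306, sin λ = 0.054323, cos λ = 0.998523.
North component: ΔN = −sin φ cos λ·ΔX − sin φ sin λ·ΔY + cos φ·ΔZ = −(0.181961)(0.998523)(-9) − (0.181961)(0.054323)(473) + (0.983306)(637) = 623.33 m.
1° of latitude spans πR/180 = 111195 m, so Δφ = 623.33 / 111195 × 3600 = 20.181″.

Δφ = 20.2″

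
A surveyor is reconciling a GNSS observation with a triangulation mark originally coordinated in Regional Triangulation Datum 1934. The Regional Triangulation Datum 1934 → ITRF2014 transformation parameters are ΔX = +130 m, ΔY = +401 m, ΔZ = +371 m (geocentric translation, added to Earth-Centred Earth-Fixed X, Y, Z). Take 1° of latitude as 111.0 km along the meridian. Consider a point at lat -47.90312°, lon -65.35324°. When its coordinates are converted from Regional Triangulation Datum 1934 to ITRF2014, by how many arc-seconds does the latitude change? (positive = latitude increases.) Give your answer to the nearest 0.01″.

sin φ = -0.742012, cos φ = 0.670386, sin λ = -0.908896, cos λ = 0.417023.
North component: ΔN = −sin φ cos λ·ΔX − sin φ sin λ·ΔY + cos φ·ΔZ = −(-0.742012)(0.417023)(130) − (-0.742012)(-0.908896)(401) + (0.670386)(371) = 18.50 m.
1° of latitude spans 111000 m, so Δφ = 18.50 / 111000 × 3600 = 0.600″.

Δφ = 0.60″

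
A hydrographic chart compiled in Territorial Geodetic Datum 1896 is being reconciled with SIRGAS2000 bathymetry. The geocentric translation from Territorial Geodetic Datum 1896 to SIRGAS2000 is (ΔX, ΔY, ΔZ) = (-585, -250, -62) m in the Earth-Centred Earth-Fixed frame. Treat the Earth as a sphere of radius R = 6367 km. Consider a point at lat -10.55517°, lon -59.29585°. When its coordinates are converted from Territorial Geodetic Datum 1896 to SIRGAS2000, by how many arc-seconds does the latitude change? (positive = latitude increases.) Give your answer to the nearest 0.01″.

sin φ = -0.183182, cos φ = 0.983079, sin λ = -0.859815, cos λ = 0.510605.
North component: ΔN = −sin φ cos λ·ΔX − sin φ sin λ·ΔY + cos φ·ΔZ = −(-0.183182)(0.510605)(-585) − (-0.183182)(-0.859815)(-250) + (0.983079)(-62) = -76.29 m.
1° of latitude spans πR/180 = 111125 m, so Δφ = -76.29 / 111125 × 3600 = -2.472″.

Δφ = -2.47″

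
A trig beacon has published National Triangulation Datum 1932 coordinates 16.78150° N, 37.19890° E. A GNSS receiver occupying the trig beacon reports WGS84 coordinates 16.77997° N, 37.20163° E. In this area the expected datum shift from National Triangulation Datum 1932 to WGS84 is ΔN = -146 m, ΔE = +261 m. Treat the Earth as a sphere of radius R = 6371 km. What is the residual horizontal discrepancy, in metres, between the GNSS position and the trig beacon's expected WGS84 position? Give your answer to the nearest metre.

38 m

Observed coordinate differences: Δφ = -0.00153°, Δλ = +0.00273°.
Converting to metres (1° lat = 111195 m, cos φ = 0.957413): observed ΔN = -170.1 m, observed ΔE = 290.6 m.
Subtracting the expected shift leaves a residual of -170.1 − (-146) = -24.1 m north and 290.6 − (261) = 29.6 m east.
Residual distance = √((-24.1)² + 29.6²) = 38.2 m.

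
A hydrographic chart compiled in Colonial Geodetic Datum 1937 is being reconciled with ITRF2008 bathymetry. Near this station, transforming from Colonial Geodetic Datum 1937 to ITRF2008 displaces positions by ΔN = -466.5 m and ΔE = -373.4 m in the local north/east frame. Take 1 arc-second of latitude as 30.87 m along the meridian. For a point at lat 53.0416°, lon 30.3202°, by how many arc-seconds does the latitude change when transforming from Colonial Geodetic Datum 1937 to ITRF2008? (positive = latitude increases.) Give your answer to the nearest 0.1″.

Δφ = -15.1″

1″ of latitude = 30.87 m, so Δφ = -466.5 / 30.87 = -15.112″.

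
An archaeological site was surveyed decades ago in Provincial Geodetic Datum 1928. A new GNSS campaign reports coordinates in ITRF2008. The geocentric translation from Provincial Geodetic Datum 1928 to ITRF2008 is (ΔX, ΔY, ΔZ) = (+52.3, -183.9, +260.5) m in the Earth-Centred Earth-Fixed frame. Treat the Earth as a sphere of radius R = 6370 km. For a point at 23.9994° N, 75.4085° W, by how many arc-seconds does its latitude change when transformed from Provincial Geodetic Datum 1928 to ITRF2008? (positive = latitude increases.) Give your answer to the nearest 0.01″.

sin φ = 0.406727, cos φ = 0.913550, sin λ = -0.967747, cos λ = 0.251926.
North component: ΔN = −sin φ cos λ·ΔX − sin φ sin λ·ΔY + cos φ·ΔZ = −(0.406727)(0.251926)(52.3) − (0.406727)(-0.967747)(-183.9) + (0.913550)(260.5) = 160.24 m.
1° of latitude spans πR/180 = 111177 m, so Δφ = 160.24 / 111177 × 3600 = 5.189″.

Δφ = 5.19″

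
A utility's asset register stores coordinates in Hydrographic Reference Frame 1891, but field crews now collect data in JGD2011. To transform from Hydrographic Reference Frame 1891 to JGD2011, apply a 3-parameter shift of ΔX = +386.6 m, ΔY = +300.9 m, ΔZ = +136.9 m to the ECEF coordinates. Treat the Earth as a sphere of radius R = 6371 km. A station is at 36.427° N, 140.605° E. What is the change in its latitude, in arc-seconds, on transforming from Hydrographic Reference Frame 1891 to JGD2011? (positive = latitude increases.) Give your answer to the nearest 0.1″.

sin φ = 0.593798, cos φ = 0.804614, sin λ = 0.634663, cos λ = -0.772789.
North component: ΔN = −sin φ cos λ·ΔX − sin φ sin λ·ΔY + cos φ·ΔZ = −(0.593798)(-0.772789)(386.6) − (0.593798)(0.634663)(300.9) + (0.804614)(136.9) = 174.16 m.
1° of latitude spans πR/180 = 111195 m, so Δφ = 174.16 / 111195 × 3600 = 5.638″.

Δφ = 5.6″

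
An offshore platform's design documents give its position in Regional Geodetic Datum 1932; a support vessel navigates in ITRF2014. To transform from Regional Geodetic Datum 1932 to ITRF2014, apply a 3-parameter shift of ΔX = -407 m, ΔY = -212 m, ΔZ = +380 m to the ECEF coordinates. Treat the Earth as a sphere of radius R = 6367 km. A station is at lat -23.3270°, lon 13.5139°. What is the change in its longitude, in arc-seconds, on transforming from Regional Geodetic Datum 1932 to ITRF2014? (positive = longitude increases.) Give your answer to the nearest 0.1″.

Δλ = -3.9″

sin φ = -0.395978, cos φ = 0.918260, sin λ = 0.233681, cos λ = 0.972313.
East component: ΔE = −sin λ·ΔX + cos λ·ΔY = −(0.233681)(-407) + (0.972313)(-212) = -111.02 m.
1° of latitude spans πR/180 = 111125 m; at latitude φ, 1° of longitude spans that × cos φ = 102041.7 m, so Δλ = -111.02 / 102041.7 × 3600 = -3.917″.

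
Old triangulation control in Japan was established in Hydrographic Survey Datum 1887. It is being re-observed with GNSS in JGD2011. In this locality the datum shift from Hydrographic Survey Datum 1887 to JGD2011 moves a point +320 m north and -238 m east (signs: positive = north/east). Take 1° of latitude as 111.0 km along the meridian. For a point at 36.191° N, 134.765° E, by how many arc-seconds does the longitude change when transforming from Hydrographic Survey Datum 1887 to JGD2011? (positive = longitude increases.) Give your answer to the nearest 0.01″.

Δλ = -9.56″

At latitude 36.191°, cos φ = 0.807053.
1° of longitude at this latitude = 111.0 × cos φ = 89.58 km, so Δλ = -238.0 / 89582.9 = -0.0026568° = -9.564″.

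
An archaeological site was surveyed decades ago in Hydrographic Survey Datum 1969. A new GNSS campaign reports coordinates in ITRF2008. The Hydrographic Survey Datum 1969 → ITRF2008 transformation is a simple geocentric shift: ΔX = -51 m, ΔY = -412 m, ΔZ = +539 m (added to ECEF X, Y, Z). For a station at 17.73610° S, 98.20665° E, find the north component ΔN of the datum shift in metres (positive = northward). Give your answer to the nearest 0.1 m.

At φ = -17.73610°, λ = 98.20665°: sin φ = -0.304633, cos φ = 0.952470, sin λ = 0.989760, cos λ = -0.142744.
ΔN = −sin φ cos λ·ΔX − sin φ sin λ·ΔY + cos φ·ΔZ = −(-0.304633)(-0.142744)(-51) − (-0.304633)(0.989760)(-412) + (0.952470)(539) = 391.38 m.

ΔN = 391.4 m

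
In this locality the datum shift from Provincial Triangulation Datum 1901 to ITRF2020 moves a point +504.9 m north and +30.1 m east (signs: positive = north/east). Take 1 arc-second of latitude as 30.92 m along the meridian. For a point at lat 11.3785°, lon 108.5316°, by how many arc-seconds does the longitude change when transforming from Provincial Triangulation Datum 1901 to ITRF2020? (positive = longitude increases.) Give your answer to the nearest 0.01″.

Δλ = 0.99″

At latitude 11.3785°, cos φ = 0.980345.
1″ of longitude at this latitude = 30.92 × cos φ = 30.3123 m, so Δλ = 30.1 / 30.3123 = 0.993″.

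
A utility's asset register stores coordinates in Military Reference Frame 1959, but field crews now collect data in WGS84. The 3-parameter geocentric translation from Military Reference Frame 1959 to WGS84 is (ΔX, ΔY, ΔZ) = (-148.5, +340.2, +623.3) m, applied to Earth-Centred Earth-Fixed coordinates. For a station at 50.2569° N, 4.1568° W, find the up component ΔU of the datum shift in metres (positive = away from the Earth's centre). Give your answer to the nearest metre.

At φ = 50.2569°, λ = -4.1568°: sin φ = 0.768919, cos φ = 0.639346, sin λ = -0.072486, cos λ = 0.997369.
ΔU = cos φ cos λ·ΔX + cos φ sin λ·ΔY + sin φ·ΔZ = (0.639346)(0.997369)(-148.5) + (0.639346)(-0.072486)(340.2) + (0.768919)(623.3) = 368.81 m.

ΔU = 369 m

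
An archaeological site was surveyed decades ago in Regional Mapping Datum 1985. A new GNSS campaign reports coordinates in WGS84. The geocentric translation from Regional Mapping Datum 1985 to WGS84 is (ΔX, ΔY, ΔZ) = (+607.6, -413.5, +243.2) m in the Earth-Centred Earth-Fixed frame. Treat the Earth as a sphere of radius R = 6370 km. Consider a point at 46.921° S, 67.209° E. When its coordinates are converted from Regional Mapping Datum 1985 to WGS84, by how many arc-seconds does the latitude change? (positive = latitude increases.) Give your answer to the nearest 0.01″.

sin φ = -0.730413, cos φ = 0.683006, sin λ = 0.921924, cos λ = 0.387371.
North component: ΔN = −sin φ cos λ·ΔX − sin φ sin λ·ΔY + cos φ·ΔZ = −(-0.730413)(0.387371)(607.6) − (-0.730413)(0.921924)(-413.5) + (0.683006)(243.2) = 59.58 m.
1° of latitude spans πR/180 = 111177 m, so Δφ = 59.58 / 111177 × 3600 = 1.929″.

Δφ = 1.93″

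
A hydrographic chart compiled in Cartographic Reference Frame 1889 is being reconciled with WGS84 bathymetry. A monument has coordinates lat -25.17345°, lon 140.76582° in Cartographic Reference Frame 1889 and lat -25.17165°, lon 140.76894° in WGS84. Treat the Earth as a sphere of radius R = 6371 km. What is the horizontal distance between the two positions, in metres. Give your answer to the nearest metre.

Δφ = -25.17165° − -25.17345° = +0.00180°; Δλ = 140.76894° − 140.76582° = +0.00312°.
1° along a meridian = πR/180 = 111195 m.
ΔN = Δφ × 111195 = 200.2 m; ΔE = Δλ × 111195 × cos(-25.17345°) = +0.00312 × 111195 × 0.905024 = 314.0 m.
Distance = √(ΔE² + ΔN²) = √(314.0² + 200.2²) = 372.3 m.

372 m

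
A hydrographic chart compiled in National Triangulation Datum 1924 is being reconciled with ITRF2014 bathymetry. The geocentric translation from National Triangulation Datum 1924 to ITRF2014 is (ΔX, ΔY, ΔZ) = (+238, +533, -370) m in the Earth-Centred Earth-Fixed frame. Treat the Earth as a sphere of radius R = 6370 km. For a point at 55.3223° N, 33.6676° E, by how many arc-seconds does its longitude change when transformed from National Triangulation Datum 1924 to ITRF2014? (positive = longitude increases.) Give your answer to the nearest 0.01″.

sin φ = 0.822366, cos φ = 0.568959, sin λ = 0.554374, cos λ = 0.832268.
East component: ΔE = −sin λ·ΔX + cos λ·ΔY = −(0.554374)(238) + (0.832268)(533) = 311.66 m.
1° of latitude spans πR/180 = 111177 m; at latitude φ, 1° of longitude spans that × cos φ = 63255.5 m, so Δλ = 311.66 / 63255.5 × 3600 = 17.737″.

Δλ = 17.74″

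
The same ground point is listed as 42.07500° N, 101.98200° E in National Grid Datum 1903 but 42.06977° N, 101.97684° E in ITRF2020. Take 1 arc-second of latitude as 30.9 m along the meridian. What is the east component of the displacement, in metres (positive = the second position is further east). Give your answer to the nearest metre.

Δφ = 42.06977° − 42.07500° = -0.00523°; Δλ = 101.97684° − 101.98200° = -0.00516°.
1° of latitude = 3600 × 30.90 = 111240 m.
ΔN = Δφ × 111240 = -581.8 m; ΔE = Δλ × 111240 × cos(42.07500°) = -0.00516 × 111240 × 0.742268 = -426.1 m.

ΔE = -426 m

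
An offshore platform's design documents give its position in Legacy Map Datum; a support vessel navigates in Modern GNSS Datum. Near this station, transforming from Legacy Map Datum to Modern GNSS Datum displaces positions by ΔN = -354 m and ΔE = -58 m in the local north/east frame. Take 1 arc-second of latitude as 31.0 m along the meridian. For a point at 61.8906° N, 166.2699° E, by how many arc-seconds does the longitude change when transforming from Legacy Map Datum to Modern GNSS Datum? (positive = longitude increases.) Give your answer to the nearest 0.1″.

Δλ = -4.0″

At latitude 61.8906°, cos φ = 0.471157.
1″ of longitude at this latitude = 31.00 × cos φ = 14.6059 m, so Δλ = -58.0 / 14.6059 = -3.971″.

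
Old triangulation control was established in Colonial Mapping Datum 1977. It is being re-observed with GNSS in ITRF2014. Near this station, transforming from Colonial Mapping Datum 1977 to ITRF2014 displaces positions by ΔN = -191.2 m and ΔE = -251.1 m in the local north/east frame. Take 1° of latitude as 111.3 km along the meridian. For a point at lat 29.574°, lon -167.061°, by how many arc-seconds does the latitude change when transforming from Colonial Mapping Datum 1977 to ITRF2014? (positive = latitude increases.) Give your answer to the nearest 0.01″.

Δφ = -6.18″

1° of latitude = 111.3 km, so Δφ = -191.2 / 111300 = -0.0017179° = -6.184″.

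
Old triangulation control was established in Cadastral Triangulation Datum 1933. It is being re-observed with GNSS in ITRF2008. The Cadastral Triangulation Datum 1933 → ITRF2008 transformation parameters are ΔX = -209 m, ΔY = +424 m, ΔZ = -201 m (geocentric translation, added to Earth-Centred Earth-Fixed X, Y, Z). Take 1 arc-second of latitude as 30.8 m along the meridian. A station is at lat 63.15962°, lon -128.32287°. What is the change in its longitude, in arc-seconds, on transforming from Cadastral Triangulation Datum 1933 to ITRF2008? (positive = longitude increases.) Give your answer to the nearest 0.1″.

Δλ = -30.7″

sin φ = 0.892268, cos φ = 0.451506, sin λ = -0.784529, cos λ = -0.620092.
East component: ΔE = −sin λ·ΔX + cos λ·ΔY = −(-0.784529)(-209) + (-0.620092)(424) = -426.89 m.
1° of latitude spans 3600 × 30.80 = 110880 m; at latitude φ, 1° of longitude spans that × cos φ = 50063.0 m, so Δλ = -426.89 / 50063.0 × 3600 = -30.697″.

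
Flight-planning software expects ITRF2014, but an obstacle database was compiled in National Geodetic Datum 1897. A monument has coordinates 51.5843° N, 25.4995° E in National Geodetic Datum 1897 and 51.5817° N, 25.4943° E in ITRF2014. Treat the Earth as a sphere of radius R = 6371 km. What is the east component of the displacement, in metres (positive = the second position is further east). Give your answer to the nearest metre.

Δφ = 51.5817° − 51.5843° = -0.0026°; Δλ = 25.4943° − 25.4995° = -0.0052°.
1° along a meridian = πR/180 = 111195 m.
ΔN = Δφ × 111195 = -289.1 m; ΔE = Δλ × 111195 × cos(51.5843°) = -0.0052 × 111195 × 0.621363 = -359.3 m.

ΔE = -359 m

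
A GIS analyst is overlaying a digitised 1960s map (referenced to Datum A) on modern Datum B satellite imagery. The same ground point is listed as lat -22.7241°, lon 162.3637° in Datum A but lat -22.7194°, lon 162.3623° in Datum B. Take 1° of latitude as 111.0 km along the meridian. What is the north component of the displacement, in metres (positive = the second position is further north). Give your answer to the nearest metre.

Δφ = -22.7194° − -22.7241° = +0.0047°; Δλ = 162.3623° − 162.3637° = -0.0014°.
ΔN = Δφ × 111000 = 521.7 m; ΔE = Δλ × 111000 × cos(-22.7241°) = -0.0014 × 111000 × 0.922376 = -143.3 m.

ΔN = 522 m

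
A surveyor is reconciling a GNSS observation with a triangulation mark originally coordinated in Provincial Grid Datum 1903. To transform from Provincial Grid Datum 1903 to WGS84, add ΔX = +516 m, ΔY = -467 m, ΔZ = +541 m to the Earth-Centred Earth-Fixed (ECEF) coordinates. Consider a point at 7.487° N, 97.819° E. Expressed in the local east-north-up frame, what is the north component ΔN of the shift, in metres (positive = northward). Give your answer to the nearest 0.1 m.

ΔN = 605.8 m

The local north axis is (−sin φ cos λ, −sin φ sin λ, cos φ), giving ΔN = 9.147 + 60.285 + 536.388 = 605.82 m.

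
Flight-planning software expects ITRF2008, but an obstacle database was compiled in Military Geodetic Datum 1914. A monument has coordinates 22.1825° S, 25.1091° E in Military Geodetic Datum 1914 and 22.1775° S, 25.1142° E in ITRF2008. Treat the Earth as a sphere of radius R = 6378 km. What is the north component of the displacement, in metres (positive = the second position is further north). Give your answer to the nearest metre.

Δφ = -22.1775° − -22.1825° = +0.0050°; Δλ = 25.1142° − 25.1091° = +0.0051°.
1° along a meridian = πR/180 = 111317 m.
ΔN = Δφ × 111317 = 556.6 m; ΔE = Δλ × 111317 × cos(-22.1825°) = +0.0051 × 111317 × 0.925986 = 525.7 m.

ΔN = 557 m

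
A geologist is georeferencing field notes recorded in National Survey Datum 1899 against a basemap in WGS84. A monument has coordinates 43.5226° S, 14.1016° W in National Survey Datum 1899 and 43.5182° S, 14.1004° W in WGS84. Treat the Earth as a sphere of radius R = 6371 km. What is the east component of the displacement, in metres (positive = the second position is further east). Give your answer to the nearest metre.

Δφ = -43.5182° − -43.5226° = +0.0044°; Δλ = -14.1004° − -14.1016° = +0.0012°.
1° along a meridian = πR/180 = 111195 m.
ΔN = Δφ × 111195 = 489.3 m; ΔE = Δλ × 111195 × cos(-43.5226°) = +0.0012 × 111195 × 0.725103 = 96.8 m.

ΔE = 97 m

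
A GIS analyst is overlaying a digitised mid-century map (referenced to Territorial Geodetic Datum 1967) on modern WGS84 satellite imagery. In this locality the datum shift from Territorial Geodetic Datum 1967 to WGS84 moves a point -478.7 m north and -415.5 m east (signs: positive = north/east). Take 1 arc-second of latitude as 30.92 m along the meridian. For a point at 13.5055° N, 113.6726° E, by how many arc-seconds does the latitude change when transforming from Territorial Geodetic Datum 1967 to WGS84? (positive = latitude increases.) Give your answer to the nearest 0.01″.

Δφ = -15.48″

1″ of latitude = 30.92 m, so Δφ = -478.7 / 30.92 = -15.482″.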